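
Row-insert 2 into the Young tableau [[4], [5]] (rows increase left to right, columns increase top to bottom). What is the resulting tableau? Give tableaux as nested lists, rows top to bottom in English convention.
[[2], [4], [5]]

In row 1, 2 replaces 4 (the leftmost entry greater than 2); 4 is bumped to row 2. In row 2, 4 replaces 5 (the leftmost entry greater than 4); 5 is bumped to row 3. 5 starts a new row 3. The new tableau is [[2], [4], [5]].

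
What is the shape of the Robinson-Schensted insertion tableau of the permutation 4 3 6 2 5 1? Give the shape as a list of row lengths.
[2, 2, 1, 1]

Row-insert each entry into an empty tableau.

After inserting 4: P = [[4]].
After inserting 3: P = [[3], [4]].
After inserting 6: P = [[3, 6], [4]].
After inserting 2: P = [[2, 6], [3], [4]].
After inserting 5: P = [[2, 5], [3, 6], [4]].
After inserting 1: P = [[1, 5], [2, 6], [3], [4]].

The final insertion tableau P = [[1, 5], [2, 6], [3], [4]] has shape [2, 2, 1, 1].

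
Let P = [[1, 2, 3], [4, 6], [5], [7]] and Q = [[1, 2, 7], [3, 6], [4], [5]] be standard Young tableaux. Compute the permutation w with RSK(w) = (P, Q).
5 7 6 4 1 2 3

Reverse the RSK construction: for i from n down to 1, find the cell of Q containing i, remove the entry at that cell from P, and reverse-bump it up through P; the value ejected from row 1 is w(i).

Step i=7: Q has 7 at row 1, column 3; remove that cell from P, ejecting 3. So w(7) = 3. P is now [[1, 2], [4, 6], [5], [7]].
Step i=6: Q has 6 at row 2, column 2; remove 6 from row 2 of P and reverse-bump: 6 enters row 1 and ejects 2. So w(6) = 2. P is now [[1, 6], [4], [5], [7]].
Step i=5: Q has 5 at row 4, column 1; remove 7 from row 4 of P and reverse-bump: 7 enters row 3 and ejects 5; 5 enters row 2 and ejects 4; 4 enters row 1 and ejects 1. So w(5) = 1. P is now [[4, 6], [5], [7]].
Step i=4: Q has 4 at row 3, column 1; remove 7 from row 3 of P and reverse-bump: 7 enters row 2 and ejects 5; 5 enters row 1 and ejects 4. So w(4) = 4. P is now [[5, 6], [7]].
Step i=3: Q has 3 at row 2, column 1; remove 7 from row 2 of P and reverse-bump: 7 enters row 1 and ejects 6. So w(3) = 6. P is now [[5, 7]].
Step i=2: Q has 2 at row 1, column 2; remove that cell from P, ejecting 7. So w(2) = 7. P is now [[5]].
Step i=1: Q has 1 at row 1, column 1; remove that cell from P, ejecting 5. So w(1) = 5. P is now [].

So w = 5 7 6 4 1 2 3.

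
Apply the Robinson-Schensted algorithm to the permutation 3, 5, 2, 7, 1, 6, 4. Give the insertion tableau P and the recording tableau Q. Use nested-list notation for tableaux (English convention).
P = [[1, 4, 6], [2, 5], [3, 7]], Q = [[1, 2, 4], [3, 6], [5, 7]]

Insert each entry of the permutation into P by Schensted row insertion, recording in Q the position of each new cell.

Insert 3: appended to row 1. P = [[3]].
Insert 5: appended to row 1. P = [[3, 5]].
Insert 2: 2 bumps 3 from row 1; 3 starts row 2. P = [[2, 5], [3]].
Insert 7: appended to row 1. P = [[2, 5, 7], [3]].
Insert 1: 1 bumps 2 from row 1; 2 bumps 3 from row 2; 3 starts row 3. P = [[1, 5, 7], [2], [3]].
Insert 6: 6 bumps 7 from row 1; 7 appends to row 2. P = [[1, 5, 6], [2, 7], [3]].
Insert 4: 4 bumps 5 from row 1; 5 bumps 7 from row 2; 7 appends to row 3. P = [[1, 4, 6], [2, 5], [3, 7]].

So P = [[1, 4, 6], [2, 5], [3, 7]], Q = [[1, 2, 4], [3, 6], [5, 7]].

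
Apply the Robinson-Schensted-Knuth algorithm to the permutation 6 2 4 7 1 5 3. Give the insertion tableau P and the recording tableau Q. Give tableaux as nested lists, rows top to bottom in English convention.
Insert each entry of the permutation into P by Schensted row insertion, recording in Q the position of each new cell.

Insert 6: appended to row 1. P = [[6]].
Insert 2: 2 bumps 6 from row 1; 6 starts row 2. P = [[2], [6]].
Insert 4: appended to row 1. P = [[2, 4], [6]].
Insert 7: appended to row 1. P = [[2, 4, 7], [6]].
Insert 1: 1 bumps 2 from row 1; 2 bumps 6 from row 2; 6 starts row 3. P = [[1, 4, 7], [2], [6]].
Insert 5: 5 bumps 7 from row 1; 7 appends to row 2. P = [[1, 4, 5], [2, 7], [6]].
Insert 3: 3 bumps 4 from row 1; 4 bumps 7 from row 2; 7 appends to row 3. P = [[1, 3, 5], [2, 4], [6, 7]].

So P = [[1, 3, 5], [2, 4], [6, 7]], Q = [[1, 3, 4], [2, 6], [5, 7]].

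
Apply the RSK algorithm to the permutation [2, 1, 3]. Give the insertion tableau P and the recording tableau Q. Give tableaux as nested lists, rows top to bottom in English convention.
P = [[1, 3], [2]], Q = [[1, 3], [2]]

Insert each entry of the permutation into P by Schensted row insertion, recording in Q the position of each new cell.

Insert 2: appended to row 1. P = [[2]].
Insert 1: 1 bumps 2 from row 1; 2 starts row 2. P = [[1], [2]].
Insert 3: appended to row 1. P = [[1, 3], [2]].

So P = [[1, 3], [2]], Q = [[1, 3], [2]].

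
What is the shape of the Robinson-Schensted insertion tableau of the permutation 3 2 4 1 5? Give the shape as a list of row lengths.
[3, 1, 1]

RSK row insertion gives P = [[1, 4, 5], [2], [3]], which has shape [3, 1, 1].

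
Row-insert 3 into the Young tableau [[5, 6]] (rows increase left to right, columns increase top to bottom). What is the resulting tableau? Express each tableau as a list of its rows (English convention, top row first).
[[3, 6], [5]]

In row 1, 3 replaces 5 (the leftmost entry greater than 3); 5 is bumped to row 2. 5 starts a new row 2. The new tableau is [[3, 6], [5]].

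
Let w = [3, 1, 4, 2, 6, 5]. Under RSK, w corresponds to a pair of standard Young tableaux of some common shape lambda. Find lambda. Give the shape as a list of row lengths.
[3, 3]

Row-insert each entry into an empty tableau.

After inserting 3: P = [[3]].
After inserting 1: P = [[1], [3]].
After inserting 4: P = [[1, 4], [3]].
After inserting 2: P = [[1, 2], [3, 4]].
After inserting 6: P = [[1, 2, 6], [3, 4]].
After inserting 5: P = [[1, 2, 5], [3, 4, 6]].

The final insertion tableau P = [[1, 2, 5], [3, 4, 6]] has shape [3, 3].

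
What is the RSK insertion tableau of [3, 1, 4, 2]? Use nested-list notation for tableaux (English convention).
P = [[1, 2], [3, 4]]

After inserting 3: P = [[3]].
After inserting 1: P = [[1], [3]].
After inserting 4: P = [[1, 4], [3]].
After inserting 2: P = [[1, 2], [3, 4]].

So P = [[1, 2], [3, 4]].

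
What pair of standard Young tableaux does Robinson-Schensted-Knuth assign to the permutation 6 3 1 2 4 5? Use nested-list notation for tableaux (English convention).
P = [[1, 2, 4, 5], [3], [6]], Q = [[1, 4, 5, 6], [2], [3]]

Insert each entry of the permutation into P by Schensted row insertion, recording in Q the position of each new cell.

Insert 6: appended to row 1. P = [[6]].
Insert 3: 3 bumps 6 from row 1; 6 starts row 2. P = [[3], [6]].
Insert 1: 1 bumps 3 from row 1; 3 bumps 6 from row 2; 6 starts row 3. P = [[1], [3], [6]].
Insert 2: appended to row 1. P = [[1, 2], [3], [6]].
Insert 4: appended to row 1. P = [[1, 2, 4], [3], [6]].
Insert 5: appended to row 1. P = [[1, 2, 4, 5], [3], [6]].

So P = [[1, 2, 4, 5], [3], [6]], Q = [[1, 4, 5, 6], [2], [3]].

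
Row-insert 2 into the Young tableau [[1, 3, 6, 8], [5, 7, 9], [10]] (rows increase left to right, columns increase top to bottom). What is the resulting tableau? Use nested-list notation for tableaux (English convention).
In row 1, 2 replaces 3 (the leftmost entry greater than 2); 3 is bumped to row 2. In row 2, 3 replaces 5 (the leftmost entry greater than 3); 5 is bumped to row 3. In row 3, 5 replaces 10 (the leftmost entry greater than 5); 10 is bumped to row 4. 10 starts a new row 4. The new tableau is [[1, 2, 6, 8], [3, 7, 9], [5], [10]].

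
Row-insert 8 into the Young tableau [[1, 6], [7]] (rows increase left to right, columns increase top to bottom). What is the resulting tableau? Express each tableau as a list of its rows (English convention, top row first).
[[1, 6, 8], [7]]

8 is larger than every entry of row 1, so it is appended to row 1. The new tableau is [[1, 6, 8], [7]].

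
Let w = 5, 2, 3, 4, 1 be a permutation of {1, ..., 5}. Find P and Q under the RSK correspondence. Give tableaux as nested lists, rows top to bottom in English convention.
P = [[1, 3, 4], [2], [5]], Q = [[1, 3, 4], [2], [5]]

Insert each entry of the permutation into P by Schensted row insertion, recording in Q the position of each new cell.

Insert 5: appended to row 1. P = [[5]].
Insert 2: 2 bumps 5 from row 1; 5 starts row 2. P = [[2], [5]].
Insert 3: appended to row 1. P = [[2, 3], [5]].
Insert 4: appended to row 1. P = [[2, 3, 4], [5]].
Insert 1: 1 bumps 2 from row 1; 2 bumps 5 from row 2; 5 starts row 3. P = [[1, 3, 4], [2], [5]].

So P = [[1, 3, 4], [2], [5]], Q = [[1, 3, 4], [2], [5]].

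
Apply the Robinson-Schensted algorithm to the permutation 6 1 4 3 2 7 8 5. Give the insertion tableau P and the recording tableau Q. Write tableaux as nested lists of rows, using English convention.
Insert each entry of the permutation into P by Schensted row insertion, recording in Q the position of each new cell.

Insert 6: appended to row 1. P = [[6]].
Insert 1: 1 bumps 6 from row 1; 6 starts row 2. P = [[1], [6]].
Insert 4: appended to row 1. P = [[1, 4], [6]].
Insert 3: 3 bumps 4 from row 1; 4 bumps 6 from row 2; 6 starts row 3. P = [[1, 3], [4], [6]].
Insert 2: 2 bumps 3 from row 1; 3 bumps 4 from row 2; 4 bumps 6 from row 3; 6 starts row 4. P = [[1, 2], [3], [4], [6]].
Insert 7: appended to row 1. P = [[1, 2, 7], [3], [4], [6]].
Insert 8: appended to row 1. P = [[1, 2, 7, 8], [3], [4], [6]].
Insert 5: 5 bumps 7 from row 1; 7 appends to row 2. P = [[1, 2, 5, 8], [3, 7], [4], [6]].

So P = [[1, 2, 5, 8], [3, 7], [4], [6]], Q = [[1, 3, 6, 7], [2, 8], [4], [5]].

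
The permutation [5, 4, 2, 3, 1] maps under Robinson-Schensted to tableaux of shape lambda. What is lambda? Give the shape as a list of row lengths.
[2, 1, 1, 1]

Row-insert each entry into an empty tableau.

After inserting 5: P = [[5]].
After inserting 4: P = [[4], [5]].
After inserting 2: P = [[2], [4], [5]].
After inserting 3: P = [[2, 3], [4], [5]].
After inserting 1: P = [[1, 3], [2], [4], [5]].

The final insertion tableau P = [[1, 3], [2], [4], [5]] has shape [2, 1, 1, 1].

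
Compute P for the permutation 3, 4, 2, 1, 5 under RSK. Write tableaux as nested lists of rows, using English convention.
Insert 3: appended to row 1. P = [[3]].
Insert 4: appended to row 1. P = [[3, 4]].
Insert 2: 2 bumps 3 from row 1; 3 starts row 2. P = [[2, 4], [3]].
Insert 1: 1 bumps 2 from row 1; 2 bumps 3 from row 2; 3 starts row 3. P = [[1, 4], [2], [3]].
Insert 5: appended to row 1. P = [[1, 4, 5], [2], [3]].

So P = [[1, 4, 5], [2], [3]].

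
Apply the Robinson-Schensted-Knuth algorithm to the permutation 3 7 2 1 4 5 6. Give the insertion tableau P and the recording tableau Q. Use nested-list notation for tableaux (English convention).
Insert each entry of the permutation into P by Schensted row insertion, recording in Q the position of each new cell.

After inserting 3: P = [[3]].
After inserting 7: P = [[3, 7]].
After inserting 2: P = [[2, 7], [3]].
After inserting 1: P = [[1, 7], [2], [3]].
After inserting 4: P = [[1, 4], [2, 7], [3]].
After inserting 5: P = [[1, 4, 5], [2, 7], [3]].
After inserting 6: P = [[1, 4, 5, 6], [2, 7], [3]].

So P = [[1, 4, 5, 6], [2, 7], [3]], Q = [[1, 2, 6, 7], [3, 5], [4]].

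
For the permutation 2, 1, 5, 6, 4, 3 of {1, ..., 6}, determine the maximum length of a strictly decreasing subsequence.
3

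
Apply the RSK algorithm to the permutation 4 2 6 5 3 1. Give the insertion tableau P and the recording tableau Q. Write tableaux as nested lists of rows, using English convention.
Insert each entry of the permutation into P by Schensted row insertion, recording in Q the position of each new cell.

Insert 4: appended to row 1. P = [[4]], Q = [[1]].
Insert 2: 2 bumps 4 from row 1; 4 starts row 2. P = [[2], [4]], Q = [[1], [2]].
Insert 6: appended to row 1. P = [[2, 6], [4]], Q = [[1, 3], [2]].
Insert 5: 5 bumps 6 from row 1; 6 appends to row 2. P = [[2, 5], [4, 6]], Q = [[1, 3], [2, 4]].
Insert 3: 3 bumps 5 from row 1; 5 bumps 6 from row 2; 6 starts row 3. P = [[2, 3], [4, 5], [6]], Q = [[1, 3], [2, 4], [5]].
Insert 1: 1 bumps 2 from row 1; 2 bumps 4 from row 2; 4 bumps 6 from row 3; 6 starts row 4. P = [[1, 3], [2, 5], [4], [6]], Q = [[1, 3], [2, 4], [5], [6]].

So P = [[1, 3], [2, 5], [4], [6]], Q = [[1, 3], [2, 4], [5], [6]].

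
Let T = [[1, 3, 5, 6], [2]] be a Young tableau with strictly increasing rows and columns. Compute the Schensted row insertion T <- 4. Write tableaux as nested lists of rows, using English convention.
[[1, 3, 4, 6], [2, 5]]

In row 1, 4 replaces 5 (the leftmost entry greater than 4); 5 is bumped to row 2. 5 is appended to row 2. The new tableau is [[1, 3, 4, 6], [2, 5]].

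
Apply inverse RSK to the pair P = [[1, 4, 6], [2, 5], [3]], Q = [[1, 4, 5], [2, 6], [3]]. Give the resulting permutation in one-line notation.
Reverse the RSK construction: for i from n down to 1, find the cell of Q containing i, remove the entry at that cell from P, and reverse-bump it up through P; the value ejected from row 1 is w(i).

Step i=6: Q has 6 at row 2, column 2; remove 5 from row 2 of P and reverse-bump: 5 enters row 1 and ejects 4. So w(6) = 4. P is now [[1, 5, 6], [2], [3]].
Step i=5: Q has 5 at row 1, column 3; remove that cell from P, ejecting 6. So w(5) = 6. P is now [[1, 5], [2], [3]].
Step i=4: Q has 4 at row 1, column 2; remove that cell from P, ejecting 5. So w(4) = 5. P is now [[1], [2], [3]].
Step i=3: Q has 3 at row 3, column 1; remove 3 from row 3 of P and reverse-bump: 3 enters row 2 and ejects 2; 2 enters row 1 and ejects 1. So w(3) = 1. P is now [[2], [3]].
Step i=2: Q has 2 at row 2, column 1; remove 3 from row 2 of P and reverse-bump: 3 enters row 1 and ejects 2. So w(2) = 2. P is now [[3]].
Step i=1: Q has 1 at row 1, column 1; remove that cell from P, ejecting 3. So w(1) = 3. P is now [].

So w = 3 2 1 5 6 4.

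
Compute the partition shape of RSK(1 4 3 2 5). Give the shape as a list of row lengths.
Row-insert each entry into an empty tableau.

After inserting 1: P = [[1]].
After inserting 4: P = [[1, 4]].
After inserting 3: P = [[1, 3], [4]].
After inserting 2: P = [[1, 2], [3], [4]].
After inserting 5: P = [[1, 2, 5], [3], [4]].

The final insertion tableau P = [[1, 2, 5], [3], [4]] has shape [3, 1, 1].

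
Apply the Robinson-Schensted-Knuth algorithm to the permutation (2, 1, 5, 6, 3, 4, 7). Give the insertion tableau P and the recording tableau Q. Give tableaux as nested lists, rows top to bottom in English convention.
Insert each entry of the permutation into P by Schensted row insertion, recording in Q the position of each new cell.

After inserting 2: P = [[2]].
After inserting 1: P = [[1], [2]].
After inserting 5: P = [[1, 5], [2]].
After inserting 6: P = [[1, 5, 6], [2]].
After inserting 3: P = [[1, 3, 6], [2, 5]].
After inserting 4: P = [[1, 3, 4], [2, 5, 6]].
After inserting 7: P = [[1, 3, 4, 7], [2, 5, 6]].

So P = [[1, 3, 4, 7], [2, 5, 6]], Q = [[1, 3, 4, 7], [2, 5, 6]].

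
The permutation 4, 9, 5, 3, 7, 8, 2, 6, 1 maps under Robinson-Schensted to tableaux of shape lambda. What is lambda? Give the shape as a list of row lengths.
[4, 2, 1, 1, 1]

Row-insert each entry into an empty tableau.

After inserting 4: P = [[4]].
After inserting 9: P = [[4, 9]].
After inserting 5: P = [[4, 5], [9]].
After inserting 3: P = [[3, 5], [4], [9]].
After inserting 7: P = [[3, 5, 7], [4], [9]].
After inserting 8: P = [[3, 5, 7, 8], [4], [9]].
After inserting 2: P = [[2, 5, 7, 8], [3], [4], [9]].
After inserting 6: P = [[2, 5, 6, 8], [3, 7], [4], [9]].
After inserting 1: P = [[1, 5, 6, 8], [2, 7], [3], [4], [9]].

The final insertion tableau P = [[1, 5, 6, 8], [2, 7], [3], [4], [9]] has shape [4, 2, 1, 1, 1].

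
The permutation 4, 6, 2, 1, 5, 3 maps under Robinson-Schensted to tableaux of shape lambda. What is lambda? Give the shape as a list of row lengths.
Row-insert each entry into an empty tableau.

After inserting 4: P = [[4]].
After inserting 6: P = [[4, 6]].
After inserting 2: P = [[2, 6], [4]].
After inserting 1: P = [[1, 6], [2], [4]].
After inserting 5: P = [[1, 5], [2, 6], [4]].
After inserting 3: P = [[1, 3], [2, 5], [4, 6]].

The final insertion tableau P = [[1, 3], [2, 5], [4, 6]] has shape [2, 2, 2].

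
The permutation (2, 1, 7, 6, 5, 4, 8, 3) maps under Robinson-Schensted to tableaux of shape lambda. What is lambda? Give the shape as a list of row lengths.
[3, 2, 1, 1, 1]

Row-insert each entry into an empty tableau.

After inserting 2: P = [[2]].
After inserting 1: P = [[1], [2]].
After inserting 7: P = [[1, 7], [2]].
After inserting 6: P = [[1, 6], [2, 7]].
After inserting 5: P = [[1, 5], [2, 6], [7]].
After inserting 4: P = [[1, 4], [2, 5], [6], [7]].
After inserting 8: P = [[1, 4, 8], [2, 5], [6], [7]].
After inserting 3: P = [[1, 3, 8], [2, 4], [5], [6], [7]].

The final insertion tableau P = [[1, 3, 8], [2, 4], [5], [6], [7]] has shape [3, 2, 1, 1, 1].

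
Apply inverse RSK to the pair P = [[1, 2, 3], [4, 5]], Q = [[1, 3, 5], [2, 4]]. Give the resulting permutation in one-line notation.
Reverse the RSK construction: for i from n down to 1, find the cell of Q containing i, remove the entry at that cell from P, and reverse-bump it up through P; the value ejected from row 1 is w(i).

Step i=5: Q has 5 at row 1, column 3; remove that cell from P, ejecting 3. So w(5) = 3. P is now [[1, 2], [4, 5]].
Step i=4: Q has 4 at row 2, column 2; remove 5 from row 2 of P and reverse-bump: 5 enters row 1 and ejects 2. So w(4) = 2. P is now [[1, 5], [4]].
Step i=3: Q has 3 at row 1, column 2; remove that cell from P, ejecting 5. So w(3) = 5. P is now [[1], [4]].
Step i=2: Q has 2 at row 2, column 1; remove 4 from row 2 of P and reverse-bump: 4 enters row 1 and ejects 1. So w(2) = 1. P is now [[4]].
Step i=1: Q has 1 at row 1, column 1; remove that cell from P, ejecting 4. So w(1) = 4. P is now [].

So w = 4 1 5 2 3.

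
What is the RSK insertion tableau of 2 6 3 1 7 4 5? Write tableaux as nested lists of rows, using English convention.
Insert 2: appended to row 1. P = [[2]].
Insert 6: appended to row 1. P = [[2, 6]].
Insert 3: 3 bumps 6 from row 1; 6 starts row 2. P = [[2, 3], [6]].
Insert 1: 1 bumps 2 from row 1; 2 bumps 6 from row 2; 6 starts row 3. P = [[1, 3], [2], [6]].
Insert 7: appended to row 1. P = [[1, 3, 7], [2], [6]].
Insert 4: 4 bumps 7 from row 1; 7 appends to row 2. P = [[1, 3, 4], [2, 7], [6]].
Insert 5: appended to row 1. P = [[1, 3, 4, 5], [2, 7], [6]].

So P = [[1, 3, 4, 5], [2, 7], [6]].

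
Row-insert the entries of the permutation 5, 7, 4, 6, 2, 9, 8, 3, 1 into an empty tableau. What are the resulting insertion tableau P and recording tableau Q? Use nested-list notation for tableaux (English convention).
P = [[1, 3, 8], [2, 6, 9], [4, 7], [5]], Q = [[1, 2, 6], [3, 4, 7], [5, 8], [9]]

Insert each entry of the permutation into P by Schensted row insertion, recording in Q the position of each new cell.

Insert 5: appended to row 1. P = [[5]].
Insert 7: appended to row 1. P = [[5, 7]].
Insert 4: 4 bumps 5 from row 1; 5 starts row 2. P = [[4, 7], [5]].
Insert 6: 6 bumps 7 from row 1; 7 appends to row 2. P = [[4, 6], [5, 7]].
Insert 2: 2 bumps 4 from row 1; 4 bumps 5 from row 2; 5 starts row 3. P = [[2, 6], [4, 7], [5]].
Insert 9: appended to row 1. P = [[2, 6, 9], [4, 7], [5]].
Insert 8: 8 bumps 9 from row 1; 9 appends to row 2. P = [[2, 6, 8], [4, 7, 9], [5]].
Insert 3: 3 bumps 6 from row 1; 6 bumps 7 from row 2; 7 appends to row 3. P = [[2, 3, 8], [4, 6, 9], [5, 7]].
Insert 1: 1 bumps 2 from row 1; 2 bumps 4 from row 2; 4 bumps 5 from row 3; 5 starts row 4. P = [[1, 3, 8], [2, 6, 9], [4, 7], [5]].

So P = [[1, 3, 8], [2, 6, 9], [4, 7], [5]], Q = [[1, 2, 6], [3, 4, 7], [5, 8], [9]].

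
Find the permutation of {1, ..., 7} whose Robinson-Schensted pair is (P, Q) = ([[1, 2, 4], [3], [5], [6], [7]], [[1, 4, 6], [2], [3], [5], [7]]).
7 6 1 5 3 4 2

Reverse the RSK construction: for i from n down to 1, find the cell of Q containing i, remove the entry at that cell from P, and reverse-bump it up through P; the value ejected from row 1 is w(i).

Step i=7: Q has 7 at row 5, column 1; remove 7 from row 5 of P and reverse-bump: 7 enters row 4 and ejects 6; 6 enters row 3 and ejects 5; 5 enters row 2 and ejects 3; 3 enters row 1 and ejects 2. So w(7) = 2. P is now [[1, 3, 4], [5], [6], [7]].
Step i=6: Q has 6 at row 1, column 3; remove that cell from P, ejecting 4. So w(6) = 4. P is now [[1, 3], [5], [6], [7]].
Step i=5: Q has 5 at row 4, column 1; remove 7 from row 4 of P and reverse-bump: 7 enters row 3 and ejects 6; 6 enters row 2 and ejects 5; 5 enters row 1 and ejects 3. So w(5) = 3. P is now [[1, 5], [6], [7]].
Step i=4: Q has 4 at row 1, column 2; remove that cell from P, ejecting 5. So w(4) = 5. P is now [[1], [6], [7]].
Step i=3: Q has 3 at row 3, column 1; remove 7 from row 3 of P and reverse-bump: 7 enters row 2 and ejects 6; 6 enters row 1 and ejects 1. So w(3) = 1. P is now [[6], [7]].
Step i=2: Q has 2 at row 2, column 1; remove 7 from row 2 of P and reverse-bump: 7 enters row 1 and ejects 6. So w(2) = 6. P is now [[7]].
Step i=1: Q has 1 at row 1, column 1; remove that cell from P, ejecting 7. So w(1) = 7. P is now [].

So w = 7 6 1 5 3 4 2.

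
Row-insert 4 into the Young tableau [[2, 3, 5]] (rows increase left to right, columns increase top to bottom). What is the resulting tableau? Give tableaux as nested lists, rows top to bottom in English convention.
In row 1, 4 replaces 5 (the leftmost entry greater than 4); 5 is bumped to row 2. 5 starts a new row 2. The new tableau is [[2, 3, 4], [5]].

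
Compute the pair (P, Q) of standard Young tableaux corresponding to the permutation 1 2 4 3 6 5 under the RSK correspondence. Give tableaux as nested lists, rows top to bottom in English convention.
Insert each entry of the permutation into P by Schensted row insertion, recording in Q the position of each new cell.

Insert 1: appended to row 1. P = [[1]].
Insert 2: appended to row 1. P = [[1, 2]].
Insert 4: appended to row 1. P = [[1, 2, 4]].
Insert 3: 3 bumps 4 from row 1; 4 starts row 2. P = [[1, 2, 3], [4]].
Insert 6: appended to row 1. P = [[1, 2, 3, 6], [4]].
Insert 5: 5 bumps 6 from row 1; 6 appends to row 2. P = [[1, 2, 3, 5], [4, 6]].

So P = [[1, 2, 3, 5], [4, 6]], Q = [[1, 2, 3, 5], [4, 6]].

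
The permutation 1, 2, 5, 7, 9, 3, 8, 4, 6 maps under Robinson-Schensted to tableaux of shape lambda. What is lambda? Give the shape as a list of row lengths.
RSK row insertion gives P = [[1, 2, 3, 4, 6], [5, 7, 8], [9]], which has shape [5, 3, 1].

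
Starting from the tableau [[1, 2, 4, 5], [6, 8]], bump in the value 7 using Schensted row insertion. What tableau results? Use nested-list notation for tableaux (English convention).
7 is larger than every entry of row 1, so it is appended to row 1. The new tableau is [[1, 2, 4, 5, 7], [6, 8]].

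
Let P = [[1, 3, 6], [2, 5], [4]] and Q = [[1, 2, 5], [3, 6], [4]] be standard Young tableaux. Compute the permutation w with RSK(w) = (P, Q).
Reverse the RSK construction: for i from n down to 1, find the cell of Q containing i, remove the entry at that cell from P, and reverse-bump it up through P; the value ejected from row 1 is w(i).

Step i=6: Q has 6 at row 2, column 2; remove 5 from row 2 of P and reverse-bump: 5 enters row 1 and ejects 3. So w(6) = 3. P is now [[1, 5, 6], [2], [4]].
Step i=5: Q has 5 at row 1, column 3; remove that cell from P, ejecting 6. So w(5) = 6. P is now [[1, 5], [2], [4]].
Step i=4: Q has 4 at row 3, column 1; remove 4 from row 3 of P and reverse-bump: 4 enters row 2 and ejects 2; 2 enters row 1 and ejects 1. So w(4) = 1. P is now [[2, 5], [4]].
Step i=3: Q has 3 at row 2, column 1; remove 4 from row 2 of P and reverse-bump: 4 enters row 1 and ejects 2. So w(3) = 2. P is now [[4, 5]].
Step i=2: Q has 2 at row 1, column 2; remove that cell from P, ejecting 5. So w(2) = 5. P is now [[4]].
Step i=1: Q has 1 at row 1, column 1; remove that cell from P, ejecting 4. So w(1) = 4. P is now [].

So w = 4 5 2 1 6 3.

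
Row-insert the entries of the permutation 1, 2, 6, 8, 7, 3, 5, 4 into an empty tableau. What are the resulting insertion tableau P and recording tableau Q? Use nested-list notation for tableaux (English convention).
P = [[1, 2, 3, 4], [5, 7], [6], [8]], Q = [[1, 2, 3, 4], [5, 7], [6], [8]]

Insert each entry of the permutation into P by Schensted row insertion, recording in Q the position of each new cell.

After inserting 1: P = [[1]].
After inserting 2: P = [[1, 2]].
After inserting 6: P = [[1, 2, 6]].
After inserting 8: P = [[1, 2, 6, 8]].
After inserting 7: P = [[1, 2, 6, 7], [8]].
After inserting 3: P = [[1, 2, 3, 7], [6], [8]].
After inserting 5: P = [[1, 2, 3, 5], [6, 7], [8]].
After inserting 4: P = [[1, 2, 3, 4], [5, 7], [6], [8]].

So P = [[1, 2, 3, 4], [5, 7], [6], [8]], Q = [[1, 2, 3, 4], [5, 7], [6], [8]].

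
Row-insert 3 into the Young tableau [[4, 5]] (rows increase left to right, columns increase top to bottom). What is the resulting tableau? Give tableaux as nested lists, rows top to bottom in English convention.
[[3, 5], [4]]

In row 1, 3 replaces 4 (the leftmost entry greater than 3); 4 is bumped to row 2. 4 starts a new row 2. The new tableau is [[3, 5], [4]].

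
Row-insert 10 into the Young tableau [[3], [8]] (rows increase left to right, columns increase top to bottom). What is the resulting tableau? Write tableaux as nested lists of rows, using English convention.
[[3, 10], [8]]

10 is larger than every entry of row 1, so it is appended to row 1. The new tableau is [[3, 10], [8]].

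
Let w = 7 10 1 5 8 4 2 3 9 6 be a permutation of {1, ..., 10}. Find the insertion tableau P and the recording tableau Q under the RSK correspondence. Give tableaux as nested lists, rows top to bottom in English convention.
Insert each entry of the permutation into P by Schensted row insertion, recording in Q the position of each new cell.

Insert 7: appended to row 1. P = [[7]].
Insert 10: appended to row 1. P = [[7, 10]].
Insert 1: 1 bumps 7 from row 1; 7 starts row 2. P = [[1, 10], [7]].
Insert 5: 5 bumps 10 from row 1; 10 appends to row 2. P = [[1, 5], [7, 10]].
Insert 8: appended to row 1. P = [[1, 5, 8], [7, 10]].
Insert 4: 4 bumps 5 from row 1; 5 bumps 7 from row 2; 7 starts row 3. P = [[1, 4, 8], [5, 10], [7]].
Insert 2: 2 bumps 4 from row 1; 4 bumps 5 from row 2; 5 bumps 7 from row 3; 7 starts row 4. P = [[1, 2, 8], [4, 10], [5], [7]].
Insert 3: 3 bumps 8 from row 1; 8 bumps 10 from row 2; 10 appends to row 3. P = [[1, 2, 3], [4, 8], [5, 10], [7]].
Insert 9: appended to row 1. P = [[1, 2, 3, 9], [4, 8], [5, 10], [7]].
Insert 6: 6 bumps 9 from row 1; 9 appends to row 2. P = [[1, 2, 3, 6], [4, 8, 9], [5, 10], [7]].

So P = [[1, 2, 3, 6], [4, 8, 9], [5, 10], [7]], Q = [[1, 2, 5, 9], [3, 4, 10], [6, 8], [7]].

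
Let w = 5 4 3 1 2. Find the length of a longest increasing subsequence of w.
2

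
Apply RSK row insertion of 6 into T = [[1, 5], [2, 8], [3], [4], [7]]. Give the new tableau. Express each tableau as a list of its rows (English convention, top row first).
6 is larger than every entry of row 1, so it is appended to row 1. The new tableau is [[1, 5, 6], [2, 8], [3], [4], [7]].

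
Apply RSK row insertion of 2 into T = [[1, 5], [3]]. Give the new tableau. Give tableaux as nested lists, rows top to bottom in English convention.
In row 1, 2 replaces 5 (the leftmost entry greater than 2); 5 is bumped to row 2. 5 is appended to row 2. The new tableau is [[1, 2], [3, 5]].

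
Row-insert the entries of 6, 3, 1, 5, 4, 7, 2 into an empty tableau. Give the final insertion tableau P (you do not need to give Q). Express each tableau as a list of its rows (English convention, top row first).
Insert 6: appended to row 1. P = [[6]].
Insert 3: 3 bumps 6 from row 1; 6 starts row 2. P = [[3], [6]].
Insert 1: 1 bumps 3 from row 1; 3 bumps 6 from row 2; 6 starts row 3. P = [[1], [3], [6]].
Insert 5: appended to row 1. P = [[1, 5], [3], [6]].
Insert 4: 4 bumps 5 from row 1; 5 appends to row 2. P = [[1, 4], [3, 5], [6]].
Insert 7: appended to row 1. P = [[1, 4, 7], [3, 5], [6]].
Insert 2: 2 bumps 4 from row 1; 4 bumps 5 from row 2; 5 bumps 6 from row 3; 6 starts row 4. P = [[1, 2, 7], [3, 4], [5], [6]].

So P = [[1, 2, 7], [3, 4], [5], [6]].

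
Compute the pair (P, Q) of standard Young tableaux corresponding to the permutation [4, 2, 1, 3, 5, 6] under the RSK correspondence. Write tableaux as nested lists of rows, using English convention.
P = [[1, 3, 5, 6], [2], [4]], Q = [[1, 4, 5, 6], [2], [3]]

Insert each entry of the permutation into P by Schensted row insertion, recording in Q the position of each new cell.

Insert 4: appended to row 1. P = [[4]], Q = [[1]].
Insert 2: 2 bumps 4 from row 1; 4 starts row 2. P = [[2], [4]], Q = [[1], [2]].
Insert 1: 1 bumps 2 from row 1; 2 bumps 4 from row 2; 4 starts row 3. P = [[1], [2], [4]], Q = [[1], [2], [3]].
Insert 3: appended to row 1. P = [[1, 3], [2], [4]], Q = [[1, 4], [2], [3]].
Insert 5: appended to row 1. P = [[1, 3, 5], [2], [4]], Q = [[1, 4, 5], [2], [3]].
Insert 6: appended to row 1. P = [[1, 3, 5, 6], [2], [4]], Q = [[1, 4, 5, 6], [2], [3]].

So P = [[1, 3, 5, 6], [2], [4]], Q = [[1, 4, 5, 6], [2], [3]].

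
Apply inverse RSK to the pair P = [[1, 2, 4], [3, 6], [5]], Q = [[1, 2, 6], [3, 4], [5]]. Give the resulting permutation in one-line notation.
Reverse the RSK construction: for i from n down to 1, find the cell of Q containing i, remove the entry at that cell from P, and reverse-bump it up through P; the value ejected from row 1 is w(i).

Step i=6: Q has 6 at row 1, column 3; remove that cell from P, ejecting 4. So w(6) = 4. P is now [[1, 2], [3, 6], [5]].
Step i=5: Q has 5 at row 3, column 1; remove 5 from row 3 of P and reverse-bump: 5 enters row 2 and ejects 3; 3 enters row 1 and ejects 2. So w(5) = 2. P is now [[1, 3], [5, 6]].
Step i=4: Q has 4 at row 2, column 2; remove 6 from row 2 of P and reverse-bump: 6 enters row 1 and ejects 3. So w(4) = 3. P is now [[1, 6], [5]].
Step i=3: Q has 3 at row 2, column 1; remove 5 from row 2 of P and reverse-bump: 5 enters row 1 and ejects 1. So w(3) = 1. P is now [[5, 6]].
Step i=2: Q has 2 at row 1, column 2; remove that cell from P, ejecting 6. So w(2) = 6. P is now [[5]].
Step i=1: Q has 1 at row 1, column 1; remove that cell from P, ejecting 5. So w(1) = 5. P is now [].

So w = 5 6 1 3 2 4.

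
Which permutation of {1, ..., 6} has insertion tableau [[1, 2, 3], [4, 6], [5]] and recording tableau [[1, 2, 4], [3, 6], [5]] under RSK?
1 5 4 6 2 3

Reverse the RSK construction: for i from n down to 1, find the cell of Q containing i, remove the entry at that cell from P, and reverse-bump it up through P; the value ejected from row 1 is w(i).

Step i=6: Q has 6 at row 2, column 2; remove 6 from row 2 of P and reverse-bump: 6 enters row 1 and ejects 3. So w(6) = 3. P is now [[1, 2, 6], [4], [5]].
Step i=5: Q has 5 at row 3, column 1; remove 5 from row 3 of P and reverse-bump: 5 enters row 2 and ejects 4; 4 enters row 1 and ejects 2. So w(5) = 2. P is now [[1, 4, 6], [5]].
Step i=4: Q has 4 at row 1, column 3; remove that cell from P, ejecting 6. So w(4) = 6. P is now [[1, 4], [5]].
Step i=3: Q has 3 at row 2, column 1; remove 5 from row 2 of P and reverse-bump: 5 enters row 1 and ejects 4. So w(3) = 4. P is now [[1, 5]].
Step i=2: Q has 2 at row 1, column 2; remove that cell from P, ejecting 5. So w(2) = 5. P is now [[1]].
Step i=1: Q has 1 at row 1, column 1; remove that cell from P, ejecting 1. So w(1) = 1. P is now [].

So w = 1 5 4 6 2 3.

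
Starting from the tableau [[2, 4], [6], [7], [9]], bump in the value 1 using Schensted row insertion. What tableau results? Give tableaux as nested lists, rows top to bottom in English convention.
[[1, 4], [2], [6], [7], [9]]

In row 1, 1 replaces 2 (the leftmost entry greater than 1); 2 is bumped to row 2. In row 2, 2 replaces 6 (the leftmost entry greater than 2); 6 is bumped to row 3. In row 3, 6 replaces 7 (the leftmost entry greater than 6); 7 is bumped to row 4. In row 4, 7 replaces 9 (the leftmost entry greater than 7); 9 is bumped to row 5. 9 starts a new row 5. The new tableau is [[1, 4], [2], [6], [7], [9]].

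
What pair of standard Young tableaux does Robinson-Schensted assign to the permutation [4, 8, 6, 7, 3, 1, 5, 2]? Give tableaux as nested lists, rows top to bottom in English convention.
P = [[1, 2, 7], [3, 5], [4, 6], [8]], Q = [[1, 2, 4], [3, 7], [5, 8], [6]]

Insert each entry of the permutation into P by Schensted row insertion, recording in Q the position of each new cell.

Insert 4: appended to row 1. P = [[4]].
Insert 8: appended to row 1. P = [[4, 8]].
Insert 6: 6 bumps 8 from row 1; 8 starts row 2. P = [[4, 6], [8]].
Insert 7: appended to row 1. P = [[4, 6, 7], [8]].
Insert 3: 3 bumps 4 from row 1; 4 bumps 8 from row 2; 8 starts row 3. P = [[3, 6, 7], [4], [8]].
Insert 1: 1 bumps 3 from row 1; 3 bumps 4 from row 2; 4 bumps 8 from row 3; 8 starts row 4. P = [[1, 6, 7], [3], [4], [8]].
Insert 5: 5 bumps 6 from row 1; 6 appends to row 2. P = [[1, 5, 7], [3, 6], [4], [8]].
Insert 2: 2 bumps 5 from row 1; 5 bumps 6 from row 2; 6 appends to row 3. P = [[1, 2, 7], [3, 5], [4, 6], [8]].

So P = [[1, 2, 7], [3, 5], [4, 6], [8]], Q = [[1, 2, 4], [3, 7], [5, 8], [6]].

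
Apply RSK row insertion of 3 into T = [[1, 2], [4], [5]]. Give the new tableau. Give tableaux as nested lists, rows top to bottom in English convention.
[[1, 2, 3], [4], [5]]

3 is larger than every entry of row 1, so it is appended to row 1. The new tableau is [[1, 2, 3], [4], [5]].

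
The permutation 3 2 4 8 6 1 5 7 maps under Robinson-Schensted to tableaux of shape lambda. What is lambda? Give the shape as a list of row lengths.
[4, 2, 2]

RSK row insertion gives P = [[1, 4, 5, 7], [2, 6], [3, 8]], which has shape [4, 2, 2].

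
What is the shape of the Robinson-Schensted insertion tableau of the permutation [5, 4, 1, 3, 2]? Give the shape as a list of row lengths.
Row-insert each entry into an empty tableau.

After inserting 5: P = [[5]].
After inserting 4: P = [[4], [5]].
After inserting 1: P = [[1], [4], [5]].
After inserting 3: P = [[1, 3], [4], [5]].
After inserting 2: P = [[1, 2], [3], [4], [5]].

The final insertion tableau P = [[1, 2], [3], [4], [5]] has shape [2, 1, 1, 1].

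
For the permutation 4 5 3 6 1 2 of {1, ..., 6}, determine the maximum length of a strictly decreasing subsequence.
3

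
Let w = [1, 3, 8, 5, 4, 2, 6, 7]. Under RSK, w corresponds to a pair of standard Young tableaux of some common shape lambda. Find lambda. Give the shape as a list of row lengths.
[5, 1, 1, 1]

Row-insert each entry into an empty tableau.

After inserting 1: P = [[1]].
After inserting 3: P = [[1, 3]].
After inserting 8: P = [[1, 3, 8]].
After inserting 5: P = [[1, 3, 5], [8]].
After inserting 4: P = [[1, 3, 4], [5], [8]].
After inserting 2: P = [[1, 2, 4], [3], [5], [8]].
After inserting 6: P = [[1, 2, 4, 6], [3], [5], [8]].
After inserting 7: P = [[1, 2, 4, 6, 7], [3], [5], [8]].

The final insertion tableau P = [[1, 2, 4, 6, 7], [3], [5], [8]] has shape [5, 1, 1, 1].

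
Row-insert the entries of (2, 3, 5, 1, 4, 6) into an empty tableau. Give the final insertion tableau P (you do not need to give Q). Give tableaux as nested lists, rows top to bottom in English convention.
Insert 2: appended to row 1. P = [[2]].
Insert 3: appended to row 1. P = [[2, 3]].
Insert 5: appended to row 1. P = [[2, 3, 5]].
Insert 1: 1 bumps 2 from row 1; 2 starts row 2. P = [[1, 3, 5], [2]].
Insert 4: 4 bumps 5 from row 1; 5 appends to row 2. P = [[1, 3, 4], [2, 5]].
Insert 6: appended to row 1. P = [[1, 3, 4, 6], [2, 5]].

So P = [[1, 3, 4, 6], [2, 5]].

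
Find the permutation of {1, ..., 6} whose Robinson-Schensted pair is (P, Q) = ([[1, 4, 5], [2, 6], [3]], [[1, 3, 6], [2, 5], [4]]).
3 2 6 1 4 5

Reverse the RSK construction: for i from n down to 1, find the cell of Q containing i, remove the entry at that cell from P, and reverse-bump it up through P; the value ejected from row 1 is w(i).

Step i=6: Q has 6 at row 1, column 3; remove that cell from P, ejecting 5. So w(6) = 5. P is now [[1, 4], [2, 6], [3]].
Step i=5: Q has 5 at row 2, column 2; remove 6 from row 2 of P and reverse-bump: 6 enters row 1 and ejects 4. So w(5) = 4. P is now [[1, 6], [2], [3]].
Step i=4: Q has 4 at row 3, column 1; remove 3 from row 3 of P and reverse-bump: 3 enters row 2 and ejects 2; 2 enters row 1 and ejects 1. So w(4) = 1. P is now [[2, 6], [3]].
Step i=3: Q has 3 at row 1, column 2; remove that cell from P, ejecting 6. So w(3) = 6. P is now [[2], [3]].
Step i=2: Q has 2 at row 2, column 1; remove 3 from row 2 of P and reverse-bump: 3 enters row 1 and ejects 2. So w(2) = 2. P is now [[3]].
Step i=1: Q has 1 at row 1, column 1; remove that cell from P, ejecting 3. So w(1) = 3. P is now [].

So w = 3 2 6 1 4 5.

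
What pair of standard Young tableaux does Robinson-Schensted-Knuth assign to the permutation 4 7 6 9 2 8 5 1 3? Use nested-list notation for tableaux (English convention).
Insert each entry of the permutation into P by Schensted row insertion, recording in Q the position of each new cell.

Insert 4: appended to row 1. P = [[4]].
Insert 7: appended to row 1. P = [[4, 7]].
Insert 6: 6 bumps 7 from row 1; 7 starts row 2. P = [[4, 6], [7]].
Insert 9: appended to row 1. P = [[4, 6, 9], [7]].
Insert 2: 2 bumps 4 from row 1; 4 bumps 7 from row 2; 7 starts row 3. P = [[2, 6, 9], [4], [7]].
Insert 8: 8 bumps 9 from row 1; 9 appends to row 2. P = [[2, 6, 8], [4, 9], [7]].
Insert 5: 5 bumps 6 from row 1; 6 bumps 9 from row 2; 9 appends to row 3. P = [[2, 5, 8], [4, 6], [7, 9]].
Insert 1: 1 bumps 2 from row 1; 2 bumps 4 from row 2; 4 bumps 7 from row 3; 7 starts row 4. P = [[1, 5, 8], [2, 6], [4, 9], [7]].
Insert 3: 3 bumps 5 from row 1; 5 bumps 6 from row 2; 6 bumps 9 from row 3; 9 appends to row 4. P = [[1, 3, 8], [2, 5], [4, 6], [7, 9]].

So P = [[1, 3, 8], [2, 5], [4, 6], [7, 9]], Q = [[1, 2, 4], [3, 6], [5, 7], [8, 9]].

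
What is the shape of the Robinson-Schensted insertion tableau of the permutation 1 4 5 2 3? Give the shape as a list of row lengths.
[3, 2]

Row-insert each entry into an empty tableau.

After inserting 1: P = [[1]].
After inserting 4: P = [[1, 4]].
After inserting 5: P = [[1, 4, 5]].
After inserting 2: P = [[1, 2, 5], [4]].
After inserting 3: P = [[1, 2, 3], [4, 5]].

The final insertion tableau P = [[1, 2, 3], [4, 5]] has shape [3, 2].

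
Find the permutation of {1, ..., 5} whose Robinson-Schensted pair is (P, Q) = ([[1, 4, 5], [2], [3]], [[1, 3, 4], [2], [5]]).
3 2 4 5 1

Reverse the RSK construction: for i from n down to 1, find the cell of Q containing i, remove the entry at that cell from P, and reverse-bump it up through P; the value ejected from row 1 is w(i).

Step i=5: Q has 5 at row 3, column 1; remove 3 from row 3 of P and reverse-bump: 3 enters row 2 and ejects 2; 2 enters row 1 and ejects 1. So w(5) = 1. P is now [[2, 4, 5], [3]].
Step i=4: Q has 4 at row 1, column 3; remove that cell from P, ejecting 5. So w(4) = 5. P is now [[2, 4], [3]].
Step i=3: Q has 3 at row 1, column 2; remove that cell from P, ejecting 4. So w(3) = 4. P is now [[2], [3]].
Step i=2: Q has 2 at row 2, column 1; remove 3 from row 2 of P and reverse-bump: 3 enters row 1 and ejects 2. So w(2) = 2. P is now [[3]].
Step i=1: Q has 1 at row 1, column 1; remove that cell from P, ejecting 3. So w(1) = 3. P is now [].

So w = 3 2 4 5 1.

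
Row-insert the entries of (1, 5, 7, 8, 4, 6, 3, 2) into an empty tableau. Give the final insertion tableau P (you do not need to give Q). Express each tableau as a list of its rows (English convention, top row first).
After inserting 1: P = [[1]].
After inserting 5: P = [[1, 5]].
After inserting 7: P = [[1, 5, 7]].
After inserting 8: P = [[1, 5, 7, 8]].
After inserting 4: P = [[1, 4, 7, 8], [5]].
After inserting 6: P = [[1, 4, 6, 8], [5, 7]].
After inserting 3: P = [[1, 3, 6, 8], [4, 7], [5]].
After inserting 2: P = [[1, 2, 6, 8], [3, 7], [4], [5]].

So P = [[1, 2, 6, 8], [3, 7], [4], [5]].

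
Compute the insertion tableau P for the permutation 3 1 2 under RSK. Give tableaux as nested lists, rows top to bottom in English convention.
After inserting 3: P = [[3]].
After inserting 1: P = [[1], [3]].
After inserting 2: P = [[1, 2], [3]].

So P = [[1, 2], [3]].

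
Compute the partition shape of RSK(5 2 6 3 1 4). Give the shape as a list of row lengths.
Row-insert each entry into an empty tableau.

After inserting 5: P = [[5]].
After inserting 2: P = [[2], [5]].
After inserting 6: P = [[2, 6], [5]].
After inserting 3: P = [[2, 3], [5, 6]].
After inserting 1: P = [[1, 3], [2, 6], [5]].
After inserting 4: P = [[1, 3, 4], [2, 6], [5]].

The final insertion tableau P = [[1, 3, 4], [2, 6], [5]] has shape [3, 2, 1].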